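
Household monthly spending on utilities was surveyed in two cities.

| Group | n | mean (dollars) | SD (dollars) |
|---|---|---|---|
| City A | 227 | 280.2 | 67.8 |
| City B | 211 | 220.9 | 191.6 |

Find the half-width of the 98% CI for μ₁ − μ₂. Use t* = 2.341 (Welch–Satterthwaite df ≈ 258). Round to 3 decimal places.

SE₁ = s₁/√n₁ = 67.8/√227 = 4.5000; SE₂ = 191.6/√211 = 13.1903.
Independent samples, unequal variances: SE_diff = √(SE₁² + SE₂²) = √(20.25 + 173.98401409) = 13.9368.
t* = 2.341, so margin of error = 2.341 × 13.9368 = 32.6260.

32.626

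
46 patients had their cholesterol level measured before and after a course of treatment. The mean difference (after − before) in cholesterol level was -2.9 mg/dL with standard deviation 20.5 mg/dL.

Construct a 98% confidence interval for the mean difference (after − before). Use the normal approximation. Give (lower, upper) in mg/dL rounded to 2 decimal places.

(-9.93, 4.13)

Paired design: SE = s_d/√n = 20.5/√46 = 3.0226.
z* = 2.326; margin of error = 2.326 × 3.0226 = 7.0306.
-2.9 ± 7.0306 → (-9.93, 4.13).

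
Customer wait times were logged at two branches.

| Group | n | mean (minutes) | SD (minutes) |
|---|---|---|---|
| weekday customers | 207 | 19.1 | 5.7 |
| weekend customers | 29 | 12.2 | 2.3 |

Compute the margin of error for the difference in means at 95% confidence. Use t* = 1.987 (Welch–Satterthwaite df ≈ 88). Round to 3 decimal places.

1.158

Per-group SEs: s₁/√n₁ = 5.7/√207 = 0.3962, s₂/√n₂ = 2.3/√29 = 0.4271.
Unpooled SE of the difference: √(0.15697444 + 0.18241441) = 0.5826.
Margin of error = t* · SE = 1.987 × 0.5826 = 1.1576.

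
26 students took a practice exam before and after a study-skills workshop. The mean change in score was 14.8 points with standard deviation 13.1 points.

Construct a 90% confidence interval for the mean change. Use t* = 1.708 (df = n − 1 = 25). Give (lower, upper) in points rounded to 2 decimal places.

This is a matched-pairs design, so SE = s_d/√n = 13.1/√26 = 2.5691.
Margin = 1.708 × 2.5691 = 4.3880; the interval is 14.8 ± 4.3880 = (10.41, 19.19).

(10.41, 19.19)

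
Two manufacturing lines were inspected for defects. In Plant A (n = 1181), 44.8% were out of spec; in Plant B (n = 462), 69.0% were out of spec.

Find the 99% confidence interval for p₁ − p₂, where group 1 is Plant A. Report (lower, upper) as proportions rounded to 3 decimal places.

(-0.309, -0.175)

The two standard errors are √(0.4480×0.5520/1181) = 0.01447 and √(0.6900×0.3100/462) = 0.02152.
Because the samples are independent, SE_diff = √(0.01447² + 0.02152²) = 0.02593.
Using z* = 2.576 for 99%, ME = 2.576 × 0.02593 = 0.06680.
p̂₁ − p̂₂ = -0.2420; interval -0.2420 ± 0.06680 gives (-0.309, -0.175).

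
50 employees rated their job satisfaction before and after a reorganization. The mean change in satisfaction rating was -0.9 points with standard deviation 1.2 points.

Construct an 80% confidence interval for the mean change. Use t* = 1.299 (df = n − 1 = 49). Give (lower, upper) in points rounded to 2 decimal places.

(-1.12, -0.68)

This is a matched-pairs design, so SE = s_d/√n = 1.2/√50 = 0.1697.
Margin = 1.299 × 0.1697 = 0.2204; the interval is -0.9 ± 0.2204 = (-1.12, -0.68).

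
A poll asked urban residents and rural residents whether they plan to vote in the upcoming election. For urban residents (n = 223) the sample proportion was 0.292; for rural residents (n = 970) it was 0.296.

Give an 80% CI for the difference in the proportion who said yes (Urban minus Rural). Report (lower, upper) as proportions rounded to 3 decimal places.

The two standard errors are √(0.2920×0.7080/223) = 0.03045 and √(0.2960×0.7040/970) = 0.01466.
Because the samples are independent, SE_diff = √(0.03045² + 0.01466²) = 0.03380.
Using z* = 1.282 for 80%, ME = 1.282 × 0.03380 = 0.04333.
p̂₁ − p̂₂ = -0.0040; interval -0.0040 ± 0.04333 gives (-0.047, 0.039).

(-0.047, 0.039)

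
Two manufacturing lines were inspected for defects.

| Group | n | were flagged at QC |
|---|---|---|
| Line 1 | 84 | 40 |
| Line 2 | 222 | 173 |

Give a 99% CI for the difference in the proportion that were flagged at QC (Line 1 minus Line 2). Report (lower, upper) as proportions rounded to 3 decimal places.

(-0.461, -0.145)

Sample proportions: 40/84 = 0.4762, 173/222 = 0.7793.
Each SE is √(p̂(1−p̂)/n): √(0.4762·0.5238/84) = 0.05449 and √(0.7793·0.2207/222) = 0.02783.
SE(p̂₁ − p̂₂) = √(SE₁² + SE₂²) = √(0.0029691601 + 0.0007745089) = 0.06119, since the two samples are independent.
At 99% confidence z* = 2.576; margin = 2.576 × 0.06119 = 0.15763.
The difference is 0.4762 − 0.7793 = -0.3031, so the interval is -0.3031 ± 0.15763 = (-0.461, -0.145).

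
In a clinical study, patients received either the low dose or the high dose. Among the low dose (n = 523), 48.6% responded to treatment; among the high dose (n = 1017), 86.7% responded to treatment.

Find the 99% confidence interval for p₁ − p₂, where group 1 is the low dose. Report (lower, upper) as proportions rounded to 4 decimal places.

Each SE is √(p̂(1−p̂)/n): √(0.4860·0.5140/523) = 0.02185 and √(0.8670·0.1330/1017) = 0.01065.
SE(p̂₁ − p̂₂) = √(SE₁² + SE₂²) = √(0.0004774225 + 0.0001134225) = 0.02431, since the two samples are independent.
At 99% confidence z* = 2.576; margin = 2.576 × 0.02431 = 0.06262.
The difference is 0.4860 − 0.8670 = -0.3810, so the interval is -0.3810 ± 0.06262 = (-0.4436, -0.3184).

(-0.4436, -0.3184)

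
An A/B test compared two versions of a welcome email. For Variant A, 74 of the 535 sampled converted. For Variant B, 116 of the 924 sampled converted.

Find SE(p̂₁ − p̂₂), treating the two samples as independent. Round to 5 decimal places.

p̂₁ = 74/535 = 0.1383 and p̂₂ = 116/924 = 0.1255.
SE₁ = √(p̂₁(1−p̂₁)/n₁) = √(0.1383·0.8617/535) = 0.01492; SE₂ = √(0.1255·0.8745/924) = 0.01090.
Independent samples: SE of the difference = √(SE₁² + SE₂²) = √(0.0002226064 + 0.00011881) = 0.01848.

0.01848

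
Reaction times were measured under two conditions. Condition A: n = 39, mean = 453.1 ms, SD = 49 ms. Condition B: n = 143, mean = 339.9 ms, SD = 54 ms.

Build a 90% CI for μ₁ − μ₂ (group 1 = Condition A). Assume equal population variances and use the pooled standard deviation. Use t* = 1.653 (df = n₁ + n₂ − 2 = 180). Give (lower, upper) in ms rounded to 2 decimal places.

(97.38, 129.02)

Pooled variance s_p² = [38·49² + 142·54²] / (39+143−2) = 2807.2778, so s_p = 52.9838.
SE_diff = s_p·√(1/n₁ + 1/n₂) = 52.9838·√(1/39 + 1/143) = 9.5715.
t* = 1.653; margin = 1.653 × 9.5715 = 15.8217.
Difference = 453.1 − 339.9 = 113.2000.
113.2000 ± 15.8217 → (97.38, 129.02).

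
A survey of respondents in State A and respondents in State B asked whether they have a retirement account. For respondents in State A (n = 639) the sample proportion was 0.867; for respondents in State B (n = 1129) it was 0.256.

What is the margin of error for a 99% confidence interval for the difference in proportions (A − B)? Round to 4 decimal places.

0.0481

Each SE is √(p̂(1−p̂)/n): √(0.8670·0.1330/639) = 0.01343 and √(0.2560·0.7440/1129) = 0.01299.
SE(p̂₁ − p̂₂) = √(SE₁² + SE₂²) = √(0.0001803649 + 0.0001687401) = 0.01868, since the two samples are independent.
At 99% confidence z* = 2.576; margin = 2.576 × 0.01868 = 0.04812.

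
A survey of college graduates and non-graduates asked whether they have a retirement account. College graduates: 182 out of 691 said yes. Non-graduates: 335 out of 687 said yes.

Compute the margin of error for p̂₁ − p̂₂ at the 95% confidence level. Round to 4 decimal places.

0.0498

First, p̂₁ = 182/691 = 0.2634; p̂₂ = 335/687 = 0.4876.
The two standard errors are √(0.2634×0.7366/691) = 0.01676 and √(0.4876×0.5124/687) = 0.01907.
Because the samples are independent, SE_diff = √(0.01676² + 0.01907²) = 0.02539.
Using z* = 1.960 for 95%, ME = 1.960 × 0.02539 = 0.04976.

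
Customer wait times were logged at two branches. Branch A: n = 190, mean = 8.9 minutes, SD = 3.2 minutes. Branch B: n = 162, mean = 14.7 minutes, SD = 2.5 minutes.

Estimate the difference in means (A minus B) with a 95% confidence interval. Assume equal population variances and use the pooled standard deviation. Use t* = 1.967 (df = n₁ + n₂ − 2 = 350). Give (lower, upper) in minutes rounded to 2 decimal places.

Pooled variance s_p² = [189·3.2² + 161·2.5²] / (190+162−2) = 8.4046, so s_p = 2.8991.
SE_diff = s_p·√(1/n₁ + 1/n₂) = 2.8991·√(1/190 + 1/162) = 0.3100.
t* = 1.967; margin = 1.967 × 0.3100 = 0.6098.
Difference = 8.9 − 14.7 = -5.8000.
-5.8000 ± 0.6098 → (-6.41, -5.19).

(-6.41, -5.19)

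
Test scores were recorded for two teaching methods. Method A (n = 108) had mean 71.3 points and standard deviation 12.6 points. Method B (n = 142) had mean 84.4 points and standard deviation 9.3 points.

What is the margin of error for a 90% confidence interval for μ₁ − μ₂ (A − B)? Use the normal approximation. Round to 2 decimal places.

2.37

Standard errors of each mean: 12.6/√108 = 1.2124 and 9.3/√142 = 0.7804.
SE(x̄₁ − x̄₂) = √(1.2124² + 0.7804²) = 1.4419 for independent samples with unequal variances.
With z* = 1.645, the margin is 1.645 × 1.4419 = 2.3719.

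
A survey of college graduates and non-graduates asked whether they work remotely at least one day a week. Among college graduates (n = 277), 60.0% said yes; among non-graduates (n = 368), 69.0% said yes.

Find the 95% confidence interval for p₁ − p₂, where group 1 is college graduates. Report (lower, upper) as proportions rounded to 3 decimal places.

Each SE is √(p̂(1−p̂)/n): √(0.6000·0.4000/277) = 0.02944 and √(0.6900·0.3100/368) = 0.02411.
SE(p̂₁ − p̂₂) = √(SE₁² + SE₂²) = √(0.0008667136 + 0.0005812921) = 0.03805, since the two samples are independent.
At 95% confidence z* = 1.960; margin = 1.960 × 0.03805 = 0.07458.
The difference is 0.6000 − 0.6900 = -0.0900, so the interval is -0.0900 ± 0.07458 = (-0.165, -0.015).

(-0.165, -0.015)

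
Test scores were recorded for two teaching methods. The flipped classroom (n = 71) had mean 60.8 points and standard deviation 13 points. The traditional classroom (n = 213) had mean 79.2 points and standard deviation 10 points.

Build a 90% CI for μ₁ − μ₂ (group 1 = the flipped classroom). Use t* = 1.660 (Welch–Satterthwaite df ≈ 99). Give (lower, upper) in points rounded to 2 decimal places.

SE₁ = s₁/√n₁ = 13/√71 = 1.5428; SE₂ = 10/√213 = 0.6852.
Independent samples, unequal variances: SE_diff = √(SE₁² + SE₂²) = √(2.38023184 + 0.46949904) = 1.6881.
t* = 1.660, so margin of error = 1.660 × 1.6881 = 2.8022.
Difference in means = 60.8 − 79.2 = -18.4000.
-18.4000 ± 2.8022 → (-21.20, -15.60).

(-21.20, -15.60)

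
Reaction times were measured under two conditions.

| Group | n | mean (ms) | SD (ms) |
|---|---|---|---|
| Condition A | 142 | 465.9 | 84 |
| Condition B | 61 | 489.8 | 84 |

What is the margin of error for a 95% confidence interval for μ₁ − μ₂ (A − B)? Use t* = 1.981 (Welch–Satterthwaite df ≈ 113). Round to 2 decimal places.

Per-group SEs: s₁/√n₁ = 84/√142 = 7.0491, s₂/√n₂ = 84/√61 = 10.7551.
Unpooled SE of the difference: √(49.68981081 + 115.67217601) = 12.8593.
Margin of error = t* · SE = 1.981 × 12.8593 = 25.4743.

25.47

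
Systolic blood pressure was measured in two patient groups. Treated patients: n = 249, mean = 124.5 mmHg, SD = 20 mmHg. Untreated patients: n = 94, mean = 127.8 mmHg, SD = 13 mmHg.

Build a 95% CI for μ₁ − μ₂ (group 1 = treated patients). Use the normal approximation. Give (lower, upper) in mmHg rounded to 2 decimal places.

Per-group SEs: s₁/√n₁ = 20/√249 = 1.2674, s₂/√n₂ = 13/√94 = 1.3408.
Unpooled SE of the difference: √(1.60630276 + 1.79774464) = 1.8450.
Margin of error = z* · SE = 1.960 × 1.8450 = 3.6162.
x̄₁ − x̄₂ = 124.5 − 127.8 = -3.3000.
CI: -3.3000 ± 3.6162 = (-6.92, 0.32).

(-6.92, 0.32)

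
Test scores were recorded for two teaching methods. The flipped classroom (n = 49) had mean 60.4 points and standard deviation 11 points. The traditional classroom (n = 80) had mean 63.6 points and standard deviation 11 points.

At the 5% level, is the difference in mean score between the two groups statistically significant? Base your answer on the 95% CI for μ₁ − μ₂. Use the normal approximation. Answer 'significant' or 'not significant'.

not significant

Standard errors of each mean: 11/√49 = 1.5714 and 11/√80 = 1.2298.
SE(x̄₁ − x̄₂) = √(1.5714² + 1.2298²) = 1.9954 for independent samples with unequal variances.
With z* = 1.960, the margin is 1.960 × 1.9954 = 3.9110.
x̄₁ − x̄₂ = 60.4 − 63.6 = -3.2000; the interval is -3.2000 ± 3.9110 = (-7.1110, 0.7110).
The interval (-7.1110, 0.7110) contains 0, so the difference is not significant.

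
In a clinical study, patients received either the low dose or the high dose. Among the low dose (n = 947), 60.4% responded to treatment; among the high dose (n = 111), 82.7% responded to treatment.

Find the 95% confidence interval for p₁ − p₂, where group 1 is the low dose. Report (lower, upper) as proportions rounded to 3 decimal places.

The two standard errors are √(0.6040×0.3960/947) = 0.01589 and √(0.8270×0.1730/111) = 0.03590.
Because the samples are independent, SE_diff = √(0.01589² + 0.03590²) = 0.03926.
Using z* = 1.960 for 95%, ME = 1.960 × 0.03926 = 0.07695.
p̂₁ − p̂₂ = -0.2230; interval -0.2230 ± 0.07695 gives (-0.300, -0.146).

(-0.300, -0.146)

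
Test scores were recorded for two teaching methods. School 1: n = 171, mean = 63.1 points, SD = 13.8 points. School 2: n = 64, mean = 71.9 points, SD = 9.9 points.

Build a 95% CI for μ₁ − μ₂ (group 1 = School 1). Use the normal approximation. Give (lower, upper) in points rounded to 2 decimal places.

SE₁ = s₁/√n₁ = 13.8/√171 = 1.0553; SE₂ = 9.9/√64 = 1.2375.
Independent samples, unequal variances: SE_diff = √(SE₁² + SE₂²) = √(1.11365809 + 1.53140625) = 1.6264.
z* = 1.960, so margin of error = 1.960 × 1.6264 = 3.1877.
Difference in means = 63.1 − 71.9 = -8.8000.
-8.8000 ± 3.1877 → (-11.99, -5.61).

(-11.99, -5.61)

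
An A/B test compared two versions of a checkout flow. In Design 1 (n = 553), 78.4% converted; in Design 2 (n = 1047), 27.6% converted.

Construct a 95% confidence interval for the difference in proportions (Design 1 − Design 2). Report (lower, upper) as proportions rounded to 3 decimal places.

Each SE is √(p̂(1−p̂)/n): √(0.7840·0.2160/553) = 0.01750 and √(0.2760·0.7240/1047) = 0.01381.
SE(p̂₁ − p̂₂) = √(SE₁² + SE₂²) = √(0.00030625 + 0.0001907161) = 0.02229, since the two samples are independent.
At 95% confidence z* = 1.960; margin = 1.960 × 0.02229 = 0.04369.
The difference is 0.7840 − 0.2760 = 0.5080, so the interval is 0.5080 ± 0.04369 = (0.464, 0.552).

(0.464, 0.552)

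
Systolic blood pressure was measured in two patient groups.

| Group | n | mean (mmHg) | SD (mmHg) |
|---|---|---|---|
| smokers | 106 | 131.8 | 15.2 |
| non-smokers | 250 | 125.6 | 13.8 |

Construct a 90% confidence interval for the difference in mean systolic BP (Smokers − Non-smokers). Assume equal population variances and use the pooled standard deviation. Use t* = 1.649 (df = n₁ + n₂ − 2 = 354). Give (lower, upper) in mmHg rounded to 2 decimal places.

(3.48, 8.92)

Pooled variance s_p² = [105·15.2² + 249·13.8²] / (106+250−2) = 202.4824, so s_p = 14.2296.
SE_diff = s_p·√(1/n₁ + 1/n₂) = 14.2296·√(1/106 + 1/250) = 1.6493.
t* = 1.649; margin = 1.649 × 1.6493 = 2.7197.
Difference = 131.8 − 125.6 = 6.2000.
6.2000 ± 2.7197 → (3.48, 8.92).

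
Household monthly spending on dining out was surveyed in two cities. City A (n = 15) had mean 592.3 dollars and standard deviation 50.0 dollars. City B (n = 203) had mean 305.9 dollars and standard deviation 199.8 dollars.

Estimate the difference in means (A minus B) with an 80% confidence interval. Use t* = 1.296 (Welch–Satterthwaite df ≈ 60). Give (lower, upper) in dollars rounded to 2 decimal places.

(261.70, 311.10)

Per-group SEs: s₁/√n₁ = 50.0/√15 = 12.9099, s₂/√n₂ = 199.8/√203 = 14.0232.
Unpooled SE of the difference: √(166.66551801 + 196.65013824) = 19.0608.
Margin of error = t* · SE = 1.296 × 19.0608 = 24.7028.
x̄₁ − x̄₂ = 592.3 − 305.9 = 286.4000.
CI: 286.4000 ± 24.7028 = (261.70, 311.10).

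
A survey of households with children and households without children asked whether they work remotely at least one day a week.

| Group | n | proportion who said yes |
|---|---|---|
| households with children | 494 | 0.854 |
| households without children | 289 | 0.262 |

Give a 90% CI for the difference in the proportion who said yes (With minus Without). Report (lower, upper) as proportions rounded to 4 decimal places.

The two standard errors are √(0.8540×0.1460/494) = 0.01589 and √(0.2620×0.7380/289) = 0.02587.
Because the samples are independent, SE_diff = √(0.01589² + 0.02587²) = 0.03036.
Using z* = 1.645 for 90%, ME = 1.645 × 0.03036 = 0.04994.
p̂₁ − p̂₂ = 0.5920; interval 0.5920 ± 0.04994 gives (0.5421, 0.6419).

(0.5421, 0.6419)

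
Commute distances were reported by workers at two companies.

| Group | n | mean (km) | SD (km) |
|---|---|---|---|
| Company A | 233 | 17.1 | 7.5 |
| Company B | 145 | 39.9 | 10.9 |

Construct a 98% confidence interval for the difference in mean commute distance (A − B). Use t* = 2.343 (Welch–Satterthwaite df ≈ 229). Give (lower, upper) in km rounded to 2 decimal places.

(-25.21, -20.39)

SE₁ = s₁/√n₁ = 7.5/√233 = 0.4913; SE₂ = 10.9/√145 = 0.9052.
Independent samples, unequal variances: SE_diff = √(SE₁² + SE₂²) = √(0.24137569 + 0.81938704) = 1.0299.
t* = 2.343, so margin of error = 2.343 × 1.0299 = 2.4131.
Difference in means = 17.1 − 39.9 = -22.8000.
-22.8000 ± 2.4131 → (-25.21, -20.39).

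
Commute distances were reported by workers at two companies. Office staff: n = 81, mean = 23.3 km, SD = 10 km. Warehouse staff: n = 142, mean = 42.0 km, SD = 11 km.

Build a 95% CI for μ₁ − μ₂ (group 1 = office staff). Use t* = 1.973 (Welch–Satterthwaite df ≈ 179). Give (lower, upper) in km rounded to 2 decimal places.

SE₁ = s₁/√n₁ = 10/√81 = 1.1111; SE₂ = 11/√142 = 0.9231.
Independent samples, unequal variances: SE_diff = √(SE₁² + SE₂²) = √(1.23454321 + 0.85211361) = 1.4445.
t* = 1.973, so margin of error = 1.973 × 1.4445 = 2.8500.
Difference in means = 23.3 − 42.0 = -18.7000.
-18.7000 ± 2.8500 → (-21.55, -15.85).

(-21.55, -15.85)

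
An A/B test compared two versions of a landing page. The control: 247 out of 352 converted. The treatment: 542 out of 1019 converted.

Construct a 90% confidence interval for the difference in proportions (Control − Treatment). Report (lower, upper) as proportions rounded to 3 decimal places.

p̂₁ = 247/352 = 0.7017 and p̂₂ = 542/1019 = 0.5319.
SE₁ = √(p̂₁(1−p̂₁)/n₁) = √(0.7017·0.2983/352) = 0.02439; SE₂ = √(0.5319·0.4681/1019) = 0.01563.
Independent samples: SE of the difference = √(SE₁² + SE₂²) = √(0.0005948721 + 0.0002442969) = 0.02897.
z* for 90% confidence is 1.645, so the margin of error is 1.645 × 0.02897 = 0.04766.
Point estimate p̂₁ − p̂₂ = 0.7017 − 0.5319 = 0.1698.
0.1698 ± 0.04766 → (0.122, 0.217).

(0.122, 0.217)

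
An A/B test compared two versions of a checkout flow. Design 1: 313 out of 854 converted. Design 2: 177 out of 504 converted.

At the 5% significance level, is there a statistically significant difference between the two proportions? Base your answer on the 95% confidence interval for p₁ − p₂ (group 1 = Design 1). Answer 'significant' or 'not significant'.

Sample proportions: 313/854 = 0.3665, 177/504 = 0.3512.
Each SE is √(p̂(1−p̂)/n): √(0.3665·0.6335/854) = 0.01649 and √(0.3512·0.6488/504) = 0.02126.
SE(p̂₁ − p̂₂) = √(SE₁² + SE₂²) = √(0.0002719201 + 0.0004519876) = 0.02691, since the two samples are independent.
At 95% confidence z* = 1.960; margin = 1.960 × 0.02691 = 0.05274.
The difference is 0.3665 − 0.3512 = 0.0153, so the interval is 0.0153 ± 0.05274 = (-0.03744, 0.06804).
The interval (-0.03744, 0.06804) contains 0, so the difference is not significant.

not significant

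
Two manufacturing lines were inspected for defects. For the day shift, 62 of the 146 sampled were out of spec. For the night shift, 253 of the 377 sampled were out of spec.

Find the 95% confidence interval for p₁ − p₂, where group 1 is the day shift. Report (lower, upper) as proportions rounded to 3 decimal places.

(-0.340, -0.153)

p̂₁ = 62/146 = 0.4247 and p̂₂ = 253/377 = 0.6711.
SE₁ = √(p̂₁(1−p̂₁)/n₁) = √(0.4247·0.5753/146) = 0.04091; SE₂ = √(0.6711·0.3289/377) = 0.02420.
Independent samples: SE of the difference = √(SE₁² + SE₂²) = √(0.0016736281 + 0.00058564) = 0.04753.
z* for 95% confidence is 1.960, so the margin of error is 1.960 × 0.04753 = 0.09316.
Point estimate p̂₁ − p̂₂ = 0.4247 − 0.6711 = -0.2464.
-0.2464 ± 0.09316 → (-0.340, -0.153).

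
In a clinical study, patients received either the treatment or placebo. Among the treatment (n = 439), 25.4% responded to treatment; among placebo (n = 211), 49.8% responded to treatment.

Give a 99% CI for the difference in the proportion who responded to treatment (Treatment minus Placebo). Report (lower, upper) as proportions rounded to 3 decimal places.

SE₁ = √(p̂₁(1−p̂₁)/n₁) = √(0.2540·0.7460/439) = 0.02078; SE₂ = √(0.4980·0.5020/211) = 0.03442.
Independent samples: SE of the difference = √(SE₁² + SE₂²) = √(0.0004318084 + 0.0011847364) = 0.04021.
z* for 99% confidence is 2.576, so the margin of error is 2.576 × 0.04021 = 0.10358.
Point estimate p̂₁ − p̂₂ = 0.2540 − 0.4980 = -0.2440.
-0.2440 ± 0.10358 → (-0.348, -0.140).

(-0.348, -0.140)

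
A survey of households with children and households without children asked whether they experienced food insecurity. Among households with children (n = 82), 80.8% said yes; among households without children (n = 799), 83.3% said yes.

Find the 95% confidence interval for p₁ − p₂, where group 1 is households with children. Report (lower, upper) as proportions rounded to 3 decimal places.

The two standard errors are √(0.8080×0.1920/82) = 0.04350 and √(0.8330×0.1670/799) = 0.01319.
Because the samples are independent, SE_diff = √(0.04350² + 0.01319²) = 0.04546.
Using z* = 1.960 for 95%, ME = 1.960 × 0.04546 = 0.08910.
p̂₁ − p̂₂ = -0.0250; interval -0.0250 ± 0.08910 gives (-0.114, 0.064).

(-0.114, 0.064)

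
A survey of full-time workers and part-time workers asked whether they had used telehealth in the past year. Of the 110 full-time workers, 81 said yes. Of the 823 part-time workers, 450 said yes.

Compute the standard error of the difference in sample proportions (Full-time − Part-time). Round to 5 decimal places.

0.04545

First, p̂₁ = 81/110 = 0.7364; p̂₂ = 450/823 = 0.5468.
The two standard errors are √(0.7364×0.2636/110) = 0.04201 and √(0.5468×0.4532/823) = 0.01735.
Because the samples are independent, SE_diff = √(0.04201² + 0.01735²) = 0.04545.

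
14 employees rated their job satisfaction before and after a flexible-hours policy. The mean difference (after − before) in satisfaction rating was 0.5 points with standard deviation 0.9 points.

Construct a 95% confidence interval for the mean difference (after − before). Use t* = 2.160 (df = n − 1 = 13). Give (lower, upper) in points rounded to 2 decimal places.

This is a matched-pairs design, so SE = s_d/√n = 0.9/√14 = 0.2405.
Margin = 2.160 × 0.2405 = 0.5195; the interval is 0.5 ± 0.5195 = (-0.02, 1.02).

(-0.02, 1.02)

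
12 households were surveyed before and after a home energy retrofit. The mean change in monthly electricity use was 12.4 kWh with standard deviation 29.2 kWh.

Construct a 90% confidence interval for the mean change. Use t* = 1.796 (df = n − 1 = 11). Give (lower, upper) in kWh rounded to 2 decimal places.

(-2.74, 27.54)

Paired design: SE = s_d/√n = 29.2/√12 = 8.4293.
t* = 1.796; margin of error = 1.796 × 8.4293 = 15.1390.
12.4 ± 15.1390 → (-2.74, 27.54).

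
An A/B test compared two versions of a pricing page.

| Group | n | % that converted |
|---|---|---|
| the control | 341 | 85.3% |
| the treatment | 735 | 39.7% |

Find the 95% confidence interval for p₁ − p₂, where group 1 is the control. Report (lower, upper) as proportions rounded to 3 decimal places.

Each SE is √(p̂(1−p̂)/n): √(0.8530·0.1470/341) = 0.01918 and √(0.3970·0.6030/735) = 0.01805.
SE(p̂₁ − p̂₂) = √(SE₁² + SE₂²) = √(0.0003678724 + 0.0003258025) = 0.02634, since the two samples are independent.
At 95% confidence z* = 1.960; margin = 1.960 × 0.02634 = 0.05163.
The difference is 0.8530 − 0.3970 = 0.4560, so the interval is 0.4560 ± 0.05163 = (0.404, 0.508).

(0.404, 0.508)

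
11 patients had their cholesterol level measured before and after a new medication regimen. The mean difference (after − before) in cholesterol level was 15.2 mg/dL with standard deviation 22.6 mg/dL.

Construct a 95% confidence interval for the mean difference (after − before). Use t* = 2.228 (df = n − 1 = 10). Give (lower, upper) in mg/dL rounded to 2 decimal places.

Paired design: SE = s_d/√n = 22.6/√11 = 6.8142.
t* = 2.228; margin of error = 2.228 × 6.8142 = 15.1820.
15.2 ± 15.1820 → (0.02, 30.38).

(0.02, 30.38)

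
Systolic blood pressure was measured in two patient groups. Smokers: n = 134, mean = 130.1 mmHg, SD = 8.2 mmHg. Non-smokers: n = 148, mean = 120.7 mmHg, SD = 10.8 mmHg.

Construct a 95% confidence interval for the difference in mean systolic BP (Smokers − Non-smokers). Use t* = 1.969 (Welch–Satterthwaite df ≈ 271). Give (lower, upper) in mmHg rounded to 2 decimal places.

Standard errors of each mean: 8.2/√134 = 0.7084 and 10.8/√148 = 0.8878.
SE(x̄₁ − x̄₂) = √(0.7084² + 0.8878²) = 1.1358 for independent samples with unequal variances.
With t* = 1.969, the margin is 1.969 × 1.1358 = 2.2364.
x̄₁ − x̄₂ = 130.1 − 120.7 = 9.4000; the interval is 9.4000 ± 2.2364 = (7.16, 11.64).

(7.16, 11.64)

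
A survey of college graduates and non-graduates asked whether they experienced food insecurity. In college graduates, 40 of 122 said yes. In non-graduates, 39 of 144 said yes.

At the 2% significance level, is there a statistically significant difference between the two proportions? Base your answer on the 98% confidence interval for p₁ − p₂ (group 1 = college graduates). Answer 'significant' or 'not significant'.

First, p̂₁ = 40/122 = 0.3279; p̂₂ = 39/144 = 0.2708.
The two standard errors are √(0.3279×0.6721/122) = 0.04250 and √(0.2708×0.7292/144) = 0.03703.
Because the samples are independent, SE_diff = √(0.04250² + 0.03703²) = 0.05637.
Using z* = 2.326 for 98%, ME = 2.326 × 0.05637 = 0.13112.
p̂₁ − p̂₂ = 0.0571; interval 0.0571 ± 0.13112 gives (-0.07402, 0.18822).
The interval (-0.07402, 0.18822) contains 0, so the difference is not significant.

not significant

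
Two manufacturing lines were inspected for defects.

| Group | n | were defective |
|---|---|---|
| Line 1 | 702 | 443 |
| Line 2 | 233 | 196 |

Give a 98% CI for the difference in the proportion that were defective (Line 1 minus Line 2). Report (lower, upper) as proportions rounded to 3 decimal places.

(-0.280, -0.140)

p̂₁ = 443/702 = 0.6311 and p̂₂ = 196/233 = 0.8412.
SE₁ = √(p̂₁(1−p̂₁)/n₁) = √(0.6311·0.3689/702) = 0.01821; SE₂ = √(0.8412·0.1588/233) = 0.02394.
Independent samples: SE of the difference = √(SE₁² + SE₂²) = √(0.0003316041 + 0.0005731236) = 0.03008.
z* for 98% confidence is 2.326, so the margin of error is 2.326 × 0.03008 = 0.06997.
Point estimate p̂₁ − p̂₂ = 0.6311 − 0.8412 = -0.2101.
-0.2101 ± 0.06997 → (-0.280, -0.140).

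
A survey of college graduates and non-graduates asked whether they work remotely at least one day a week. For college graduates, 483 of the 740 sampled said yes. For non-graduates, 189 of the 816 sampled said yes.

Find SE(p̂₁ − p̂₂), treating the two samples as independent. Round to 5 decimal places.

0.02290

Sample proportions: 483/740 = 0.6527, 189/816 = 0.2316.
Each SE is √(p̂(1−p̂)/n): √(0.6527·0.3473/740) = 0.01750 and √(0.2316·0.7684/816) = 0.01477.
SE(p̂₁ − p̂₂) = √(SE₁² + SE₂²) = √(0.00030625 + 0.0002181529) = 0.02290, since the two samples are independent.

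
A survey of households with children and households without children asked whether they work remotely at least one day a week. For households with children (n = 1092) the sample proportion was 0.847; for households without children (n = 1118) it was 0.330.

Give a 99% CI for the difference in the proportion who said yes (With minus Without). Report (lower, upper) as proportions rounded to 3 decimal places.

Each SE is √(p̂(1−p̂)/n): √(0.8470·0.1530/1092) = 0.01089 and √(0.3300·0.6700/1118) = 0.01406.
SE(p̂₁ − p̂₂) = √(SE₁² + SE₂²) = √(0.0001185921 + 0.0001976836) = 0.01778, since the two samples are independent.
At 99% confidence z* = 2.576; margin = 2.576 × 0.01778 = 0.04580.
The difference is 0.8470 − 0.3300 = 0.5170, so the interval is 0.5170 ± 0.04580 = (0.471, 0.563).

(0.471, 0.563)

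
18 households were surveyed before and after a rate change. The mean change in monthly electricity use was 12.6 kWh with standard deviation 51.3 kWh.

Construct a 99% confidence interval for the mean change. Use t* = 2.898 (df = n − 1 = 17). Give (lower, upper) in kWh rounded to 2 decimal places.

This is a matched-pairs design, so SE = s_d/√n = 51.3/√18 = 12.0915.
Margin = 2.898 × 12.0915 = 35.0412; the interval is 12.6 ± 35.0412 = (-22.44, 47.64).

(-22.44, 47.64)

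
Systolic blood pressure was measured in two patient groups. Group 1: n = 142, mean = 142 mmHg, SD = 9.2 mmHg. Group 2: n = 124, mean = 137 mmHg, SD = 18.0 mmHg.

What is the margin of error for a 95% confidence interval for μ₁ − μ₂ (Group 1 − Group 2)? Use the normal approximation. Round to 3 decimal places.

3.511

SE₁ = s₁/√n₁ = 9.2/√142 = 0.7720; SE₂ = 18.0/√124 = 1.6164.
Independent samples, unequal variances: SE_diff = √(SE₁² + SE₂²) = √(0.595984 + 2.61274896) = 1.7913.
z* = 1.960, so margin of error = 1.960 × 1.7913 = 3.5109.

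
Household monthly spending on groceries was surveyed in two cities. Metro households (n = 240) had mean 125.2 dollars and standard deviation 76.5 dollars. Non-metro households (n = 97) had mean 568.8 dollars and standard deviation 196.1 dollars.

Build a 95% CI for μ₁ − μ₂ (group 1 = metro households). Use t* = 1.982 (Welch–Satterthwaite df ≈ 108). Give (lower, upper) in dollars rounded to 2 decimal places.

(-484.26, -402.94)

SE₁ = s₁/√n₁ = 76.5/√240 = 4.9381; SE₂ = 196.1/√97 = 19.9109.
Independent samples, unequal variances: SE_diff = √(SE₁² + SE₂²) = √(24.38483161 + 396.44393881) = 20.5141.
t* = 1.982, so margin of error = 1.982 × 20.5141 = 40.6589.
Difference in means = 125.2 − 568.8 = -443.6000.
-443.6000 ± 40.6589 → (-484.26, -402.94).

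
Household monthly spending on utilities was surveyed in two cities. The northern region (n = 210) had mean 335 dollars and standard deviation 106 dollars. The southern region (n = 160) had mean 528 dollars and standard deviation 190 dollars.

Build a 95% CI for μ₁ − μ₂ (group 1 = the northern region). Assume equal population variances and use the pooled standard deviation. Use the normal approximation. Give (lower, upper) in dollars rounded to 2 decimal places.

Pooled variance s_p² = [209·106² + 159·190²] / (210+160−2) = 21978.8696, so s_p = 148.2527.
SE_diff = s_p·√(1/n₁ + 1/n₂) = 148.2527·√(1/210 + 1/160) = 15.5573.
z* = 1.960; margin = 1.960 × 15.5573 = 30.4923.
Difference = 335 − 528 = -193.0000.
-193.0000 ± 30.4923 → (-223.49, -162.51).

(-223.49, -162.51)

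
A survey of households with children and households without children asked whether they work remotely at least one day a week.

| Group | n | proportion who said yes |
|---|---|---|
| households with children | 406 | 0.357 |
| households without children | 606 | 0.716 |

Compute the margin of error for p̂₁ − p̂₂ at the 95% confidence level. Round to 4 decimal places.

0.0588

SE₁ = √(p̂₁(1−p̂₁)/n₁) = √(0.3570·0.6430/406) = 0.02378; SE₂ = √(0.7160·0.2840/606) = 0.01832.
Independent samples: SE of the difference = √(SE₁² + SE₂²) = √(0.0005654884 + 0.0003356224) = 0.03002.
z* for 95% confidence is 1.960, so the margin of error is 1.960 × 0.03002 = 0.05884.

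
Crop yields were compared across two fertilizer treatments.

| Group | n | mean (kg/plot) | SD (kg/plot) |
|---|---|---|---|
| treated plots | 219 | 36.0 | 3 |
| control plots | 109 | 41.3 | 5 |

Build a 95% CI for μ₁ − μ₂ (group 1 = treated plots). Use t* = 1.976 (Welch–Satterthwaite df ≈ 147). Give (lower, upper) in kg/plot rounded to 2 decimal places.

(-6.33, -4.27)

Per-group SEs: s₁/√n₁ = 3/√219 = 0.2027, s₂/√n₂ = 5/√109 = 0.4789.
Unpooled SE of the difference: √(0.04108729 + 0.22934521) = 0.5200.
Margin of error = t* · SE = 1.976 × 0.5200 = 1.0275.
x̄₁ − x̄₂ = 36.0 − 41.3 = -5.3000.
CI: -5.3000 ± 1.0275 = (-6.33, -4.27).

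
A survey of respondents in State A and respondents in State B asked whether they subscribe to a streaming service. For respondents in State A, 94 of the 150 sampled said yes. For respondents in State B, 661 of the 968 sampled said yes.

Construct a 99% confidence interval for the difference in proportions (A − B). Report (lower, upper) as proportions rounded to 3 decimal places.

(-0.165, 0.053)

p̂₁ = 94/150 = 0.6267 and p̂₂ = 661/968 = 0.6829.
SE₁ = √(p̂₁(1−p̂₁)/n₁) = √(0.6267·0.3733/150) = 0.03949; SE₂ = √(0.6829·0.3171/968) = 0.01496.
Independent samples: SE of the difference = √(SE₁² + SE₂²) = √(0.0015594601 + 0.0002238016) = 0.04223.
z* for 99% confidence is 2.576, so the margin of error is 2.576 × 0.04223 = 0.10878.
Point estimate p̂₁ − p̂₂ = 0.6267 − 0.6829 = -0.0562.
-0.0562 ± 0.10878 → (-0.165, 0.053).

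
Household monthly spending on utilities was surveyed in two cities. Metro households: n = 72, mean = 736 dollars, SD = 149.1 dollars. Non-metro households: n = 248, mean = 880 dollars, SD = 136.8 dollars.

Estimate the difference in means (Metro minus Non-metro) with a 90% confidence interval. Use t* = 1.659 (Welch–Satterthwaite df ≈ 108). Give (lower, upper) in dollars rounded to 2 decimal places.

SE₁ = s₁/√n₁ = 149.1/√72 = 17.5716; SE₂ = 136.8/√248 = 8.6868.
Independent samples, unequal variances: SE_diff = √(SE₁² + SE₂²) = √(308.76112656 + 75.46049424) = 19.6016.
t* = 1.659, so margin of error = 1.659 × 19.6016 = 32.5191.
Difference in means = 736 − 880 = -144.0000.
-144.0000 ± 32.5191 → (-176.52, -111.48).

(-176.52, -111.48)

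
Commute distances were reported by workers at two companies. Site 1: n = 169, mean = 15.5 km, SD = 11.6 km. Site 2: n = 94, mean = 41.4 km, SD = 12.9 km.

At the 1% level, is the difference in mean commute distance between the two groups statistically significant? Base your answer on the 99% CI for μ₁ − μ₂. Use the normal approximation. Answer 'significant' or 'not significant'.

significant

Per-group SEs: s₁/√n₁ = 11.6/√169 = 0.8923, s₂/√n₂ = 12.9/√94 = 1.3305.
Unpooled SE of the difference: √(0.79619929 + 1.77023025) = 1.6020.
Margin of error = z* · SE = 2.576 × 1.6020 = 4.1268.
x̄₁ − x̄₂ = 15.5 − 41.4 = -25.9000.
CI: -25.9000 ± 4.1268 = (-30.0268, -21.7732).
The interval (-30.0268, -21.7732) does not contain 0, so the difference is significant.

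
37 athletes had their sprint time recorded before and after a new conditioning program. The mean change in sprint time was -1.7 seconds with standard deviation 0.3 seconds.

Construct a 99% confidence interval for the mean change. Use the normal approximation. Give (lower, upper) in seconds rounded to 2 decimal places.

(-1.83, -1.57)

Paired design: SE = s_d/√n = 0.3/√37 = 0.0493.
z* = 2.576; margin of error = 2.576 × 0.0493 = 0.1270.
-1.7 ± 0.1270 → (-1.83, -1.57).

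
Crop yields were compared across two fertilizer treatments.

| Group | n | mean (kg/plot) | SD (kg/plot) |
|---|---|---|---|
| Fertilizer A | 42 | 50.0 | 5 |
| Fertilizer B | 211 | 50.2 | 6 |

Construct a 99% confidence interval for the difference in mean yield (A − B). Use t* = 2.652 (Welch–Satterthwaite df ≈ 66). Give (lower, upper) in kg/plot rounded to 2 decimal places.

(-2.52, 2.12)

SE₁ = s₁/√n₁ = 5/√42 = 0.7715; SE₂ = 6/√211 = 0.4131.
Independent samples, unequal variances: SE_diff = √(SE₁² + SE₂²) = √(0.59521225 + 0.17065161) = 0.8751.
t* = 2.652, so margin of error = 2.652 × 0.8751 = 2.3208.
Difference in means = 50.0 − 50.2 = -0.2000.
-0.2000 ± 2.3208 → (-2.52, 2.12).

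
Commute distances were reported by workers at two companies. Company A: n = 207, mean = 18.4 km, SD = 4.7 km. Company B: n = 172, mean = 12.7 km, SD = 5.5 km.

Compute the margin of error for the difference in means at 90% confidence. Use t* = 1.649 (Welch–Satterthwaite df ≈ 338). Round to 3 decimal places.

SE₁ = s₁/√n₁ = 4.7/√207 = 0.3267; SE₂ = 5.5/√172 = 0.4194.
Independent samples, unequal variances: SE_diff = √(SE₁² + SE₂²) = √(0.10673289 + 0.17589636) = 0.5316.
t* = 1.649, so margin of error = 1.649 × 0.5316 = 0.8766.

0.877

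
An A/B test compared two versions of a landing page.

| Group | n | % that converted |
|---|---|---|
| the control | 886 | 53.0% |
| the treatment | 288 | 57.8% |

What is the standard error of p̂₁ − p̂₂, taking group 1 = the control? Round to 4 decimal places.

0.0336

The two standard errors are √(0.5300×0.4700/886) = 0.01677 and √(0.5780×0.4220/288) = 0.02910.
Because the samples are independent, SE_diff = √(0.01677² + 0.02910²) = 0.03359.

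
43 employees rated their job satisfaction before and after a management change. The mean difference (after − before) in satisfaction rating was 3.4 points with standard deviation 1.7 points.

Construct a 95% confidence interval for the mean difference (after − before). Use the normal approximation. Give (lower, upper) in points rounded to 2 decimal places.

(2.89, 3.91)

This is a matched-pairs design, so SE = s_d/√n = 1.7/√43 = 0.2592.
Margin = 1.960 × 0.2592 = 0.5080; the interval is 3.4 ± 0.5080 = (2.89, 3.91).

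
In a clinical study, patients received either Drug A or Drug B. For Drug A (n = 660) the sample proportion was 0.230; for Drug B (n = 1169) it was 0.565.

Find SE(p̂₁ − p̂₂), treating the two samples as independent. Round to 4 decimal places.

0.0219

The two standard errors are √(0.2300×0.7700/660) = 0.01638 and √(0.5650×0.4350/1169) = 0.01450.
Because the samples are independent, SE_diff = √(0.01638² + 0.01450²) = 0.02188.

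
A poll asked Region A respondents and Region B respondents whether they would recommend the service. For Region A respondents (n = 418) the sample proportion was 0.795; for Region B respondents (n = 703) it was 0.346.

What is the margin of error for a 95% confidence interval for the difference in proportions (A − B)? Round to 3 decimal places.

SE₁ = √(p̂₁(1−p̂₁)/n₁) = √(0.7950·0.2050/418) = 0.01975; SE₂ = √(0.3460·0.6540/703) = 0.01794.
Independent samples: SE of the difference = √(SE₁² + SE₂²) = √(0.0003900625 + 0.0003218436) = 0.02668.
z* for 95% confidence is 1.960, so the margin of error is 1.960 × 0.02668 = 0.05229.

0.052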